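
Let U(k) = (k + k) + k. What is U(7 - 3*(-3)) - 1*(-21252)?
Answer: 21300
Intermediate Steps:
U(k) = 3*k (U(k) = 2*k + k = 3*k)
U(7 - 3*(-3)) - 1*(-21252) = 3*(7 - 3*(-3)) - 1*(-21252) = 3*(7 + 9) + 21252 = 3*16 + 21252 = 48 + 21252 = 21300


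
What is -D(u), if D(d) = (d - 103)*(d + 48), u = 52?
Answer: 5100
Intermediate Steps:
D(d) = (-103 + d)*(48 + d)
-D(u) = -(-4944 + 52**2 - 55*52) = -(-4944 + 2704 - 2860) = -1*(-5100) = 5100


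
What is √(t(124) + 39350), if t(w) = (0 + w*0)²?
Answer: 5*√1574 ≈ 198.37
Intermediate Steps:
t(w) = 0 (t(w) = (0 + 0)² = 0² = 0)
√(t(124) + 39350) = √(0 + 39350) = √39350 = 5*√1574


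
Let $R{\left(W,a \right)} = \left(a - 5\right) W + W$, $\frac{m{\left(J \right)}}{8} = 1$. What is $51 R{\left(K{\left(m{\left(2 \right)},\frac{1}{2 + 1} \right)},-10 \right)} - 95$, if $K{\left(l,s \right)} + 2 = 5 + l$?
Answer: $-7949$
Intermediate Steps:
$m{\left(J \right)} = 8$ ($m{\left(J \right)} = 8 \cdot 1 = 8$)
$K{\left(l,s \right)} = 3 + l$ ($K{\left(l,s \right)} = -2 + \left(5 + l\right) = 3 + l$)
$R{\left(W,a \right)} = W + W \left(-5 + a\right)$ ($R{\left(W,a \right)} = \left(-5 + a\right) W + W = W \left(-5 + a\right) + W = W + W \left(-5 + a\right)$)
$51 R{\left(K{\left(m{\left(2 \right)},\frac{1}{2 + 1} \right)},-10 \right)} - 95 = 51 \left(3 + 8\right) \left(-4 - 10\right) - 95 = 51 \cdot 11 \left(-14\right) - 95 = 51 \left(-154\right) - 95 = -7854 - 95 = -7949$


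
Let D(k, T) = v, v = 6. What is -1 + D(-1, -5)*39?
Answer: 233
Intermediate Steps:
D(k, T) = 6
-1 + D(-1, -5)*39 = -1 + 6*39 = -1 + 234 = 233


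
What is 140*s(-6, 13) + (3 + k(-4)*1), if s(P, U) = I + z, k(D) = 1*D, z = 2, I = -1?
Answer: 139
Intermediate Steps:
k(D) = D
s(P, U) = 1 (s(P, U) = -1 + 2 = 1)
140*s(-6, 13) + (3 + k(-4)*1) = 140*1 + (3 - 4*1) = 140 + (3 - 4) = 140 - 1 = 139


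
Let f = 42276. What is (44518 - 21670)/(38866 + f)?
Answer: 11424/40571 ≈ 0.28158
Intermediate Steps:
(44518 - 21670)/(38866 + f) = (44518 - 21670)/(38866 + 42276) = 22848/81142 = 22848*(1/81142) = 11424/40571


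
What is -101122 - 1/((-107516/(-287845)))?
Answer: -10872520797/107516 ≈ -1.0112e+5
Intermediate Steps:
-101122 - 1/((-107516/(-287845))) = -101122 - 1/((-107516*(-1/287845))) = -101122 - 1/107516/287845 = -101122 - 1*287845/107516 = -101122 - 287845/107516 = -10872520797/107516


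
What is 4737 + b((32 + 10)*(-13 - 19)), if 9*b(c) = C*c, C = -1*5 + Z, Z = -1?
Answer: 5633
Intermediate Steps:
C = -6 (C = -1*5 - 1 = -5 - 1 = -6)
b(c) = -2*c/3 (b(c) = (-6*c)/9 = -2*c/3)
4737 + b((32 + 10)*(-13 - 19)) = 4737 - 2*(32 + 10)*(-13 - 19)/3 = 4737 - 28*(-32) = 4737 - ⅔*(-1344) = 4737 + 896 = 5633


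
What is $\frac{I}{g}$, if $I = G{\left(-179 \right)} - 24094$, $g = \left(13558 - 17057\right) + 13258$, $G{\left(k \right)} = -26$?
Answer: $- \frac{8040}{3253} \approx -2.4716$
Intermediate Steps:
$g = 9759$ ($g = -3499 + 13258 = 9759$)
$I = -24120$ ($I = -26 - 24094 = -24120$)
$\frac{I}{g} = - \frac{24120}{9759} = \left(-24120\right) \frac{1}{9759} = - \frac{8040}{3253}$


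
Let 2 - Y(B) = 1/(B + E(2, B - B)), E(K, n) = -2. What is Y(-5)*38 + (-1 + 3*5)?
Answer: 668/7 ≈ 95.429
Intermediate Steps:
Y(B) = 2 - 1/(-2 + B) (Y(B) = 2 - 1/(B - 2) = 2 - 1/(-2 + B))
Y(-5)*38 + (-1 + 3*5) = ((-5 + 2*(-5))/(-2 - 5))*38 + (-1 + 3*5) = ((-5 - 10)/(-7))*38 + (-1 + 15) = -⅐*(-15)*38 + 14 = (15/7)*38 + 14 = 570/7 + 14 = 668/7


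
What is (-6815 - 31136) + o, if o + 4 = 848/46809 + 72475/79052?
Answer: -140443137537569/3700345068 ≈ -37954.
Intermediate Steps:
o = -11341861901/3700345068 (o = -4 + (848/46809 + 72475/79052) = -4 + 3459518371/3700345068 = -11341861901/3700345068 ≈ -3.0651)
(-6815 - 31136) + o = (-6815 - 31136) - 11341861901/3700345068 = -37951 - 11341861901/3700345068 = -140443137537569/3700345068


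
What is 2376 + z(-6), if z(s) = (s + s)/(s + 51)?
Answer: 35636/15 ≈ 2375.7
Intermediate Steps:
z(s) = 2*s/(51 + s) (z(s) = (2*s)/(51 + s) = 2*s/(51 + s))
2376 + z(-6) = 2376 + 2*(-6)/(51 - 6) = 2376 + 2*(-6)/45 = 2376 + 2*(-6)*(1/45) = 2376 - 4/15 = 35636/15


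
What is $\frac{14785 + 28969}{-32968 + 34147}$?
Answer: $\frac{334}{9} \approx 37.111$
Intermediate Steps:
$\frac{14785 + 28969}{-32968 + 34147} = \frac{43754}{1179} = 43754 \cdot \frac{1}{1179} = \frac{334}{9}$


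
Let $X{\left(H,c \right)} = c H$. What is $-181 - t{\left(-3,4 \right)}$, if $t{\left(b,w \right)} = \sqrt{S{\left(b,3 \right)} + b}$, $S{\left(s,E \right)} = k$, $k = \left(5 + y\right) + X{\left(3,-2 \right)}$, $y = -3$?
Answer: $-181 - i \sqrt{7} \approx -181.0 - 2.6458 i$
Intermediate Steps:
$X{\left(H,c \right)} = H c$
$k = -4$ ($k = \left(5 - 3\right) + 3 \left(-2\right) = 2 - 6 = -4$)
$S{\left(s,E \right)} = -4$
$t{\left(b,w \right)} = \sqrt{-4 + b}$
$-181 - t{\left(-3,4 \right)} = -181 - \sqrt{-4 - 3} = -181 - \sqrt{-7} = -181 - i \sqrt{7}$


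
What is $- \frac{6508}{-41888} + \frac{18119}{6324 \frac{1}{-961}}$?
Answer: $- \frac{86495225}{31416} \approx -2753.2$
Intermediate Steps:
$- \frac{6508}{-41888} + \frac{18119}{6324 \frac{1}{-961}} = \left(-6508\right) \left(- \frac{1}{41888}\right) + \frac{18119}{6324 \left(- \frac{1}{961}\right)} = \frac{1627}{10472} + \frac{18119}{- \frac{204}{31}} = \frac{1627}{10472} + 18119 \left(- \frac{31}{204}\right) = \frac{1627}{10472} - \frac{561689}{204} = - \frac{86495225}{31416}$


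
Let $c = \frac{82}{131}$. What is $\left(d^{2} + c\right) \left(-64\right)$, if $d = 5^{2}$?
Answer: $- \frac{5245248}{131} \approx -40040.0$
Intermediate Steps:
$d = 25$
$c = \frac{82}{131}$ ($c = 82 \cdot \frac{1}{131} = \frac{82}{131} \approx 0.62595$)
$\left(d^{2} + c\right) \left(-64\right) = \left(25^{2} + \frac{82}{131}\right) \left(-64\right) = \left(625 + \frac{82}{131}\right) \left(-64\right) = \frac{81957}{131} \left(-64\right) = - \frac{5245248}{131}$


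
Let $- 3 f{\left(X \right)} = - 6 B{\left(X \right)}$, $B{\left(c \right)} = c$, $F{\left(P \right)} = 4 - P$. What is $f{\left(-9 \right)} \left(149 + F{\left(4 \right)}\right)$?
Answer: $-2682$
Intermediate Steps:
$f{\left(X \right)} = 2 X$ ($f{\left(X \right)} = - \frac{\left(-6\right) X}{3} = 2 X$)
$f{\left(-9 \right)} \left(149 + F{\left(4 \right)}\right) = 2 \left(-9\right) \left(149 + \left(4 - 4\right)\right) = - 18 \left(149 + \left(4 - 4\right)\right) = - 18 \left(149 + 0\right) = \left(-18\right) 149 = -2682$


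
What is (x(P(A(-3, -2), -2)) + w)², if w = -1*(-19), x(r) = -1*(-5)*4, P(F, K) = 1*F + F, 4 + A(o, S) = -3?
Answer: 1521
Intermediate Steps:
A(o, S) = -7 (A(o, S) = -4 - 3 = -7)
P(F, K) = 2*F (P(F, K) = F + F = 2*F)
x(r) = 20 (x(r) = 5*4 = 20)
w = 19
(x(P(A(-3, -2), -2)) + w)² = (20 + 19)² = 39² = 1521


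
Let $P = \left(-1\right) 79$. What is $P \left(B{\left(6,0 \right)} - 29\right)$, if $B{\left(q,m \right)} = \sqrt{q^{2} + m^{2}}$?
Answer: $1817$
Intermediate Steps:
$P = -79$
$B{\left(q,m \right)} = \sqrt{m^{2} + q^{2}}$
$P \left(B{\left(6,0 \right)} - 29\right) = - 79 \left(\sqrt{0^{2} + 6^{2}} - 29\right) = - 79 \left(\sqrt{0 + 36} - 29\right) = - 79 \left(\sqrt{36} - 29\right) = - 79 \left(6 - 29\right) = \left(-79\right) \left(-23\right) = 1817$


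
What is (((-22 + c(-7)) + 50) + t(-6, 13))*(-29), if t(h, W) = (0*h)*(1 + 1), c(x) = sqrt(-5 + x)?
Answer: -812 - 58*I*sqrt(3) ≈ -812.0 - 100.46*I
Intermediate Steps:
t(h, W) = 0 (t(h, W) = 0*2 = 0)
(((-22 + c(-7)) + 50) + t(-6, 13))*(-29) = (((-22 + sqrt(-5 - 7)) + 50) + 0)*(-29) = (((-22 + sqrt(-12)) + 50) + 0)*(-29) = (((-22 + 2*I*sqrt(3)) + 50) + 0)*(-29) = ((28 + 2*I*sqrt(3)) + 0)*(-29) = (28 + 2*I*sqrt(3))*(-29) = -812 - 58*I*sqrt(3)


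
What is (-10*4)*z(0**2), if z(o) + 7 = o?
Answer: 280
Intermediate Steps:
z(o) = -7 + o
(-10*4)*z(0**2) = (-10*4)*(-7 + 0**2) = (-2*20)*(-7 + 0) = -40*(-7) = 280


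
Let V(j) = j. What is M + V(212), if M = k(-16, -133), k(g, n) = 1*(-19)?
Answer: 193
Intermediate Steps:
k(g, n) = -19
M = -19
M + V(212) = -19 + 212 = 193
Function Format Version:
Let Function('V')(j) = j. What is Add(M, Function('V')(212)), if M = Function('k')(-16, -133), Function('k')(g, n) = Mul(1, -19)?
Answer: 193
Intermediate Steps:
Function('k')(g, n) = -19
M = -19
Add(M, Function('V')(212)) = Add(-19, 212) = 193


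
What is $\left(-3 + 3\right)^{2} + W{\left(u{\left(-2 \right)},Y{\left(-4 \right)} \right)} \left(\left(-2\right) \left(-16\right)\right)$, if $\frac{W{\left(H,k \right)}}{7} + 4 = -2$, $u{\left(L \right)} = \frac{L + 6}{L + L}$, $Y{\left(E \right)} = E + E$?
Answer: $-1344$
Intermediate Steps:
$Y{\left(E \right)} = 2 E$
$u{\left(L \right)} = \frac{6 + L}{2 L}$
$W{\left(H,k \right)} = -42$ ($W{\left(H,k \right)} = -28 + 7 \left(-2\right) = -28 - 14 = -42$)
$\left(-3 + 3\right)^{2} + W{\left(u{\left(-2 \right)},Y{\left(-4 \right)} \right)} \left(\left(-2\right) \left(-16\right)\right) = \left(-3 + 3\right)^{2} - 42 \left(\left(-2\right) \left(-16\right)\right) = 0^{2} - 1344 = 0 - 1344 = -1344$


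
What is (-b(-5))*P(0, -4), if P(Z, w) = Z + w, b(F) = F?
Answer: -20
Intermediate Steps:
(-b(-5))*P(0, -4) = (-1*(-5))*(0 - 4) = 5*(-4) = -20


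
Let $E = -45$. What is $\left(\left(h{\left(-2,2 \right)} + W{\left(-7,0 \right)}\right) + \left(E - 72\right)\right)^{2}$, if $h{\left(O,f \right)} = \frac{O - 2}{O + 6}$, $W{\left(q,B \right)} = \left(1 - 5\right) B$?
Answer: $13924$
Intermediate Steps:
$W{\left(q,B \right)} = - 4 B$
$h{\left(O,f \right)} = \frac{-2 + O}{6 + O}$
$\left(\left(h{\left(-2,2 \right)} + W{\left(-7,0 \right)}\right) + \left(E - 72\right)\right)^{2} = \left(\left(\frac{-2 - 2}{6 - 2} - 0\right) - 117\right)^{2} = \left(\left(\frac{1}{4} \left(-4\right) + 0\right) - 117\right)^{2} = \left(\left(-1 + 0\right) - 117\right)^{2} = \left(-1 - 117\right)^{2} = \left(-118\right)^{2} = 13924$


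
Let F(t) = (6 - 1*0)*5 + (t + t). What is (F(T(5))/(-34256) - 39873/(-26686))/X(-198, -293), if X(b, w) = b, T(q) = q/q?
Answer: -85314721/11312675748 ≈ -0.0075415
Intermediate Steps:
T(q) = 1
F(t) = 30 + 2*t (F(t) = (6 + 0)*5 + 2*t = 6*5 + 2*t = 30 + 2*t)
(F(T(5))/(-34256) - 39873/(-26686))/X(-198, -293) = ((30 + 2*1)/(-34256) - 39873/(-26686))/(-198) = ((30 + 2)*(-1/34256) - 39873*(-1/26686))*(-1/198) = (32*(-1/34256) + 39873/26686)*(-1/198) = (-2/2141 + 39873/26686)*(-1/198) = (85314721/57134726)*(-1/198) = -85314721/11312675748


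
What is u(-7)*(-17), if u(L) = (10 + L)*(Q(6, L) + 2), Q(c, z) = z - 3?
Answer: 408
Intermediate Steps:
Q(c, z) = -3 + z
u(L) = (-1 + L)*(10 + L) (u(L) = (10 + L)*((-3 + L) + 2) = (10 + L)*(-1 + L) = (-1 + L)*(10 + L))
u(-7)*(-17) = (-10 + (-7)² + 9*(-7))*(-17) = (-10 + 49 - 63)*(-17) = -24*(-17) = 408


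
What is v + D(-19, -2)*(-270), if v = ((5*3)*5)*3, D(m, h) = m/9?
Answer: 795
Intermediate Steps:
D(m, h) = m/9 (D(m, h) = m*(⅑) = m/9)
v = 225 (v = (15*5)*3 = 75*3 = 225)
v + D(-19, -2)*(-270) = 225 + ((⅑)*(-19))*(-270) = 225 - 19/9*(-270) = 225 + 570 = 795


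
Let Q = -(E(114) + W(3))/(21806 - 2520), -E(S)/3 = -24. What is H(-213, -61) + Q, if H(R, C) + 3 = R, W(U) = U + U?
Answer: -2082927/9643 ≈ -216.00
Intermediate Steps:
E(S) = 72 (E(S) = -3*(-24) = 72)
W(U) = 2*U
H(R, C) = -3 + R
Q = -39/9643 (Q = -(72 + 2*3)/(21806 - 2520) = -(72 + 6)/19286 = -78/19286 = -1*39/9643 = -39/9643 ≈ -0.0040444)
H(-213, -61) + Q = (-3 - 213) - 39/9643 = -216 - 39/9643 = -2082927/9643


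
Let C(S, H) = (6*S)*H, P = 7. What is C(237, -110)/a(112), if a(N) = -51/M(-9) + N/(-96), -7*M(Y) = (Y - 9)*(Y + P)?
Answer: -125136/7 ≈ -17877.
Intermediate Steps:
M(Y) = -(-9 + Y)*(7 + Y)/7 (M(Y) = -(Y - 9)*(Y + 7)/7 = -(-9 + Y)*(7 + Y)/7)
C(S, H) = 6*H*S
a(N) = 119/12 - N/96 (a(N) = -51/(9 - ⅐*(-9)² + (2/7)*(-9)) + N/(-96) = -51/(9 - ⅐*81 - 18/7) + N*(-1/96) = -51/(9 - 81/7 - 18/7) - N/96 = -51/(-36/7) - N/96 = -51*(-7/36) - N/96 = 119/12 - N/96)
C(237, -110)/a(112) = (6*(-110)*237)/(119/12 - 1/96*112) = -156420/(119/12 - 7/6) = -156420/35/4 = -156420*4/35 = -125136/7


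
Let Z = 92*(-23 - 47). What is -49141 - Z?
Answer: -42701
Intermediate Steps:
Z = -6440 (Z = 92*(-70) = -6440)
-49141 - Z = -49141 - 1*(-6440) = -49141 + 6440 = -42701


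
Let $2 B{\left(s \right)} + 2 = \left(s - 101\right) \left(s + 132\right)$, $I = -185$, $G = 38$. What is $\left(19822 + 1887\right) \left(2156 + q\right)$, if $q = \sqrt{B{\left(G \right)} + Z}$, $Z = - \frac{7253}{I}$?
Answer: $46804604 + \frac{21709 i \sqrt{181967295}}{185} \approx 4.6805 \cdot 10^{7} + 1.5829 \cdot 10^{6} i$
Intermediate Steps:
$B{\left(s \right)} = -1 + \frac{\left(-101 + s\right) \left(132 + s\right)}{2}$ ($B{\left(s \right)} = -1 + \frac{\left(s - 101\right) \left(s + 132\right)}{2} = -1 + \frac{\left(-101 + s\right) \left(132 + s\right)}{2}$)
$Z = \frac{7253}{185}$ ($Z = - \frac{7253}{-185} = \left(-7253\right) \left(- \frac{1}{185}\right) = \frac{7253}{185} \approx 39.205$)
$q = \frac{i \sqrt{181967295}}{185}$ ($q = \sqrt{\left(-6667 + \frac{38^{2}}{2} + \frac{31}{2} \cdot 38\right) + \frac{7253}{185}} = \sqrt{\left(-6667 + \frac{1}{2} \cdot 1444 + 589\right) + \frac{7253}{185}} = \sqrt{\left(-6667 + 722 + 589\right) + \frac{7253}{185}} = \sqrt{-5356 + \frac{7253}{185}} = \sqrt{- \frac{983607}{185}} = \frac{i \sqrt{181967295}}{185} \approx 72.916 i$)
$\left(19822 + 1887\right) \left(2156 + q\right) = \left(19822 + 1887\right) \left(2156 + \frac{i \sqrt{181967295}}{185}\right) = 21709 \left(2156 + \frac{i \sqrt{181967295}}{185}\right) = 46804604 + \frac{21709 i \sqrt{181967295}}{185}$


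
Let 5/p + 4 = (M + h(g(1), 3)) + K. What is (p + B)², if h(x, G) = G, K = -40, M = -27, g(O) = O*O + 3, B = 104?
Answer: 49942489/4624 ≈ 10801.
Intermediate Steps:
g(O) = 3 + O² (g(O) = O² + 3 = 3 + O²)
p = -5/68 (p = 5/(-4 + ((-27 + 3) - 40)) = 5/(-4 + (-24 - 40)) = 5/(-4 - 64) = 5/(-68) = 5*(-1/68) = -5/68 ≈ -0.073529)
(p + B)² = (-5/68 + 104)² = (7067/68)² = 49942489/4624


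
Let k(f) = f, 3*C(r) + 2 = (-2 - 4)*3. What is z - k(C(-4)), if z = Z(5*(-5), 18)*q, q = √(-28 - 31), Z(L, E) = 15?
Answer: 20/3 + 15*I*√59 ≈ 6.6667 + 115.22*I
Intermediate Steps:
C(r) = -20/3 (C(r) = -⅔ + ((-2 - 4)*3)/3 = -⅔ + (-6*3)/3 = -⅔ + (⅓)*(-18) = -⅔ - 6 = -20/3)
q = I*√59 (q = √(-59) = I*√59 ≈ 7.6811*I)
z = 15*I*√59 (z = 15*(I*√59) = 15*I*√59 ≈ 115.22*I)
z - k(C(-4)) = 15*I*√59 - 1*(-20/3) = 15*I*√59 + 20/3 = 20/3 + 15*I*√59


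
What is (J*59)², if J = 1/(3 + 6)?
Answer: 3481/81 ≈ 42.975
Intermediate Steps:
J = ⅑ (J = 1/9 = ⅑ ≈ 0.11111)
(J*59)² = ((⅑)*59)² = (59/9)² = 3481/81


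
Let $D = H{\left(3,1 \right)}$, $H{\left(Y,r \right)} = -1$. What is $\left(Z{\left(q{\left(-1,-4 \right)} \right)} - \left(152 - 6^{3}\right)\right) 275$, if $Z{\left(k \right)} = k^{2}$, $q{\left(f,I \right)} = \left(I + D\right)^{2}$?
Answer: $189475$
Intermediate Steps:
$D = -1$
$q{\left(f,I \right)} = \left(-1 + I\right)^{2}$ ($q{\left(f,I \right)} = \left(I - 1\right)^{2} = \left(-1 + I\right)^{2}$)
$\left(Z{\left(q{\left(-1,-4 \right)} \right)} - \left(152 - 6^{3}\right)\right) 275 = \left(\left(\left(-1 - 4\right)^{2}\right)^{2} - \left(152 - 6^{3}\right)\right) 275 = \left(\left(\left(-5\right)^{2}\right)^{2} + \left(216 - 152\right)\right) 275 = \left(25^{2} + 64\right) 275 = \left(625 + 64\right) 275 = 689 \cdot 275 = 189475$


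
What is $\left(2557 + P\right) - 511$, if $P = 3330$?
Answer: $5376$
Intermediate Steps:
$\left(2557 + P\right) - 511 = \left(2557 + 3330\right) - 511 = 5887 - 511 = 5376$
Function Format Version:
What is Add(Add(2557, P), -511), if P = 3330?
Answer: 5376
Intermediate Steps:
Add(Add(2557, P), -511) = Add(Add(2557, 3330), -511) = Add(5887, -511) = 5376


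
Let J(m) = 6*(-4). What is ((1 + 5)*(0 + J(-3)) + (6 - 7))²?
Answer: 21025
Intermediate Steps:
J(m) = -24
((1 + 5)*(0 + J(-3)) + (6 - 7))² = ((1 + 5)*(0 - 24) + (6 - 7))² = (6*(-24) - 1)² = (-144 - 1)² = (-145)² = 21025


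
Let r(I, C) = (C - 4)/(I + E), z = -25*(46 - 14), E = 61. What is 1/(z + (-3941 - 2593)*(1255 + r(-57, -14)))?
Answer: -1/8171567 ≈ -1.2238e-7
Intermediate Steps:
z = -800 (z = -25*32 = -800)
r(I, C) = (-4 + C)/(61 + I) (r(I, C) = (C - 4)/(I + 61) = (-4 + C)/(61 + I))
1/(z + (-3941 - 2593)*(1255 + r(-57, -14))) = 1/(-800 + (-3941 - 2593)*(1255 + (-4 - 14)/(61 - 57))) = 1/(-800 - 6534*(1255 - 18/4)) = 1/(-800 - 6534*(1255 + (¼)*(-18))) = 1/(-800 - 6534*(1255 - 9/2)) = 1/(-800 - 6534*2501/2) = 1/(-800 - 8170767) = 1/(-8171567) = -1/8171567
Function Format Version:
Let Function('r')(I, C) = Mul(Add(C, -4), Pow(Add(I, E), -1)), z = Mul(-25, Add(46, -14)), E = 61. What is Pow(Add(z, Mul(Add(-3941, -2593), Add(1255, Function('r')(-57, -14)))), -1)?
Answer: Rational(-1, 8171567) ≈ -1.2238e-7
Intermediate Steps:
z = -800 (z = Mul(-25, 32) = -800)
Function('r')(I, C) = Mul(Pow(Add(61, I), -1), Add(-4, C)) (Function('r')(I, C) = Mul(Add(C, -4), Pow(Add(I, 61), -1)) = Mul(Add(-4, C), Pow(Add(61, I), -1)) = Mul(Pow(Add(61, I), -1), Add(-4, C)))
Pow(Add(z, Mul(Add(-3941, -2593), Add(1255, Function('r')(-57, -14)))), -1) = Pow(Add(-800, Mul(Add(-3941, -2593), Add(1255, Mul(Pow(Add(61, -57), -1), Add(-4, -14))))), -1) = Pow(Add(-800, Mul(-6534, Add(1255, Mul(Pow(4, -1), -18)))), -1) = Pow(Add(-800, Mul(-6534, Add(1255, Mul(Rational(1, 4), -18)))), -1) = Pow(Add(-800, Mul(-6534, Add(1255, Rational(-9, 2)))), -1) = Pow(Add(-800, Mul(-6534, Rational(2501, 2))), -1) = Pow(Add(-800, -8170767), -1) = Pow(-8171567, -1) = Rational(-1, 8171567)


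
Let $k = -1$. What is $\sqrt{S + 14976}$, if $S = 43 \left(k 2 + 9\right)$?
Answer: $\sqrt{15277} \approx 123.6$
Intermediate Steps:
$S = 301$ ($S = 43 \left(\left(-1\right) 2 + 9\right) = 43 \left(-2 + 9\right) = 43 \cdot 7 = 301$)
$\sqrt{S + 14976} = \sqrt{301 + 14976} = \sqrt{15277}$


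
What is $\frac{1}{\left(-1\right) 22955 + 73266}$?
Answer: $\frac{1}{50311} \approx 1.9876 \cdot 10^{-5}$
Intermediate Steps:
$\frac{1}{\left(-1\right) 22955 + 73266} = \frac{1}{-22955 + 73266} = \frac{1}{50311}$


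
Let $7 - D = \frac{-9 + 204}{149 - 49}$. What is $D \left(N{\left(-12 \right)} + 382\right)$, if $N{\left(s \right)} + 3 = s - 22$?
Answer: $\frac{6969}{4} \approx 1742.3$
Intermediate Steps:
$D = \frac{101}{20}$ ($D = 7 - \frac{-9 + 204}{149 - 49} = 7 - \frac{195}{100} = 7 - 195 \cdot \frac{1}{100} = 7 - \frac{39}{20} = \frac{101}{20} \approx 5.05$)
$N{\left(s \right)} = -25 + s$ ($N{\left(s \right)} = -3 + \left(s - 22\right) = -3 + \left(-22 + s\right) = -25 + s$)
$D \left(N{\left(-12 \right)} + 382\right) = \frac{101 \left(\left(-25 - 12\right) + 382\right)}{20} = \frac{101 \left(-37 + 382\right)}{20} = \frac{101}{20} \cdot 345 = \frac{6969}{4}$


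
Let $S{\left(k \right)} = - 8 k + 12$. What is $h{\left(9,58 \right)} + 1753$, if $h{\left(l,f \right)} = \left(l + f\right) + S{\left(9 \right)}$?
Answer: $1760$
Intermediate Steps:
$S{\left(k \right)} = 12 - 8 k$
$h{\left(l,f \right)} = -60 + f + l$ ($h{\left(l,f \right)} = \left(l + f\right) + \left(12 - 72\right) = \left(f + l\right) + \left(12 - 72\right) = \left(f + l\right) - 60 = -60 + f + l$)
$h{\left(9,58 \right)} + 1753 = \left(-60 + 58 + 9\right) + 1753 = 7 + 1753 = 1760$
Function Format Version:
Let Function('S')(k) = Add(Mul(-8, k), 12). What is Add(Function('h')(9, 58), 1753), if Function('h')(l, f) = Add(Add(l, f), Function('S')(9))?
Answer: 1760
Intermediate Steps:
Function('S')(k) = Add(12, Mul(-8, k))
Function('h')(l, f) = Add(-60, f, l) (Function('h')(l, f) = Add(Add(l, f), Add(12, Mul(-8, 9))) = Add(Add(f, l), Add(12, -72)) = Add(Add(f, l), -60) = Add(-60, f, l))
Add(Function('h')(9, 58), 1753) = Add(Add(-60, 58, 9), 1753) = Add(7, 1753) = 1760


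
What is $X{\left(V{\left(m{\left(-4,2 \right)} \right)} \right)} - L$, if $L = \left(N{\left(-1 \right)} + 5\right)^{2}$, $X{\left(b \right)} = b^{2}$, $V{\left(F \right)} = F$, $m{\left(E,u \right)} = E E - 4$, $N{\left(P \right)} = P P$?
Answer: $108$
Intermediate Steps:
$N{\left(P \right)} = P^{2}$
$m{\left(E,u \right)} = -4 + E^{2}$ ($m{\left(E,u \right)} = E^{2} - 4 = -4 + E^{2}$)
$L = 36$ ($L = \left(\left(-1\right)^{2} + 5\right)^{2} = \left(1 + 5\right)^{2} = 6^{2} = 36$)
$X{\left(V{\left(m{\left(-4,2 \right)} \right)} \right)} - L = \left(-4 + \left(-4\right)^{2}\right)^{2} - 36 = \left(-4 + 16\right)^{2} - 36 = 12^{2} - 36 = 144 - 36 = 108$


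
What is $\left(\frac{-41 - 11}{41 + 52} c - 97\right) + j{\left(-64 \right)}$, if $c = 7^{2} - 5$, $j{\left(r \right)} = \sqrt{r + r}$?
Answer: $- \frac{11309}{93} + 8 i \sqrt{2} \approx -121.6 + 11.314 i$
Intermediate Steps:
$j{\left(r \right)} = \sqrt{2} \sqrt{r}$ ($j{\left(r \right)} = \sqrt{2 r} = \sqrt{2} \sqrt{r}$)
$c = 44$ ($c = 49 - 5 = 44$)
$\left(\frac{-41 - 11}{41 + 52} c - 97\right) + j{\left(-64 \right)} = \left(\frac{-41 - 11}{41 + 52} \cdot 44 - 97\right) + \sqrt{2} \sqrt{-64} = \left(- \frac{52}{93} \cdot 44 - 97\right) + \sqrt{2} \cdot 8 i = \left(\left(-52\right) \frac{1}{93} \cdot 44 - 97\right) + 8 i \sqrt{2} = \left(\left(- \frac{52}{93}\right) 44 - 97\right) + 8 i \sqrt{2} = \left(- \frac{2288}{93} - 97\right) + 8 i \sqrt{2} = - \frac{11309}{93} + 8 i \sqrt{2}$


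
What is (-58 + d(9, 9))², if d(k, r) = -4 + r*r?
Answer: 361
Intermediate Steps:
d(k, r) = -4 + r²
(-58 + d(9, 9))² = (-58 + (-4 + 9²))² = (-58 + (-4 + 81))² = (-58 + 77)² = 19² = 361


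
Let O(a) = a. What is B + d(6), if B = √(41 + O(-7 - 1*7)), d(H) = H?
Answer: 6 + 3*√3 ≈ 11.196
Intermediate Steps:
B = 3*√3 (B = √(41 + (-7 - 1*7)) = √(41 + (-7 - 7)) = √(41 - 14) = √27 = 3*√3 ≈ 5.1962)
B + d(6) = 3*√3 + 6 = 6 + 3*√3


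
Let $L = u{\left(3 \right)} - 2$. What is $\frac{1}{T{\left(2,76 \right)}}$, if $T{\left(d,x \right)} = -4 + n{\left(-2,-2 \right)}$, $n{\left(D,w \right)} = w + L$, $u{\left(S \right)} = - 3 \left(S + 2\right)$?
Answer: $- \frac{1}{23} \approx -0.043478$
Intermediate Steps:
$u{\left(S \right)} = -6 - 3 S$ ($u{\left(S \right)} = - 3 \left(2 + S\right) = -6 - 3 S$)
$L = -17$ ($L = \left(-6 - 9\right) - 2 = -15 - 2 = -17$)
$n{\left(D,w \right)} = -17 + w$ ($n{\left(D,w \right)} = w - 17 = -17 + w$)
$T{\left(d,x \right)} = -23$ ($T{\left(d,x \right)} = -4 - 19 = -23$)
$\frac{1}{T{\left(2,76 \right)}} = \frac{1}{-23} = - \frac{1}{23}$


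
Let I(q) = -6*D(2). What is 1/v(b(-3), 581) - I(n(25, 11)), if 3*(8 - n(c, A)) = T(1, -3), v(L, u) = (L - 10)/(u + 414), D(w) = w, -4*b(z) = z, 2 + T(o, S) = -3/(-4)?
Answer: -3536/37 ≈ -95.568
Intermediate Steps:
T(o, S) = -5/4 (T(o, S) = -2 - 3/(-4) = -2 - 3*(-1/4) = -2 + 3/4 = -5/4)
b(z) = -z/4
v(L, u) = (-10 + L)/(414 + u)
n(c, A) = 101/12 (n(c, A) = 8 - 1/3*(-5/4) = 8 + 5/12 = 101/12)
I(q) = -12 (I(q) = -6*2 = -12)
1/v(b(-3), 581) - I(n(25, 11)) = 1/((-10 - 1/4*(-3))/(414 + 581)) - 1*(-12) = 1/((-10 + 3/4)/995) + 12 = 1/((1/995)*(-37/4)) + 12 = 1/(-37/3980) + 12 = -3980/37 + 12 = -3536/37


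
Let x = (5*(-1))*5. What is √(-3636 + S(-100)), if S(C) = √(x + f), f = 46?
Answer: √(-3636 + √21) ≈ 60.261*I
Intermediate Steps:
x = -25 (x = -5*5 = -25)
S(C) = √21 (S(C) = √(-25 + 46) = √21)
√(-3636 + S(-100)) = √(-3636 + √21)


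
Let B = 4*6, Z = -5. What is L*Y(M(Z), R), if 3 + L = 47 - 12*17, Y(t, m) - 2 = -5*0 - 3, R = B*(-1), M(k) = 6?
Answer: 160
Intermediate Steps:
B = 24
R = -24 (R = 24*(-1) = -24)
Y(t, m) = -1 (Y(t, m) = 2 + (-5*0 - 3) = 2 + (0 - 3) = 2 - 3 = -1)
L = -160 (L = -3 + (47 - 12*17) = -3 + (47 - 204) = -3 - 157 = -160)
L*Y(M(Z), R) = -160*(-1) = 160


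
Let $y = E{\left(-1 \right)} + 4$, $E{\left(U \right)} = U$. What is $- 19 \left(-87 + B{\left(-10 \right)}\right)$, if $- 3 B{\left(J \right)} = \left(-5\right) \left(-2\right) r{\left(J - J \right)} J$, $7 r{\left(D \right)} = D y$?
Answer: $1653$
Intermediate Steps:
$y = 3$ ($y = -1 + 4 = 3$)
$r{\left(D \right)} = \frac{3 D}{7}$ ($r{\left(D \right)} = \frac{D 3}{7} = \frac{3 D}{7}$)
$B{\left(J \right)} = 0$ ($B{\left(J \right)} = - \frac{\left(-5\right) \left(-2\right) \frac{3 \left(J - J\right)}{7} J}{3} = - \frac{10 \cdot \frac{3}{7} \cdot 0 J}{3} = - \frac{10 \cdot 0 J}{3} = - \frac{10 \cdot 0}{3} = \left(- \frac{1}{3}\right) 0 = 0$)
$- 19 \left(-87 + B{\left(-10 \right)}\right) = - 19 \left(-87 + 0\right) = \left(-19\right) \left(-87\right) = 1653$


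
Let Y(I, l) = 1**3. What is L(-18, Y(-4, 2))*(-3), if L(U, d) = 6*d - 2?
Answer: -12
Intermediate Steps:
Y(I, l) = 1
L(U, d) = -2 + 6*d
L(-18, Y(-4, 2))*(-3) = (-2 + 6*1)*(-3) = (-2 + 6)*(-3) = 4*(-3) = -12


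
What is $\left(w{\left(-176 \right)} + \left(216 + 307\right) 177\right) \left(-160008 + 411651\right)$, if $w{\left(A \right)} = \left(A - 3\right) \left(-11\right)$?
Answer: $23790329220$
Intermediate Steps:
$w{\left(A \right)} = 33 - 11 A$ ($w{\left(A \right)} = \left(-3 + A\right) \left(-11\right) = 33 - 11 A$)
$\left(w{\left(-176 \right)} + \left(216 + 307\right) 177\right) \left(-160008 + 411651\right) = \left(\left(33 - -1936\right) + \left(216 + 307\right) 177\right) \left(-160008 + 411651\right) = \left(\left(33 + 1936\right) + 523 \cdot 177\right) 251643 = \left(1969 + 92571\right) 251643 = 94540 \cdot 251643 = 23790329220$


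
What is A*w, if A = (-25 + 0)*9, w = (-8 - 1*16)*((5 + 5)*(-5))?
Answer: -270000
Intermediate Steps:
w = 1200 (w = (-8 - 16)*(10*(-5)) = -24*(-50) = 1200)
A = -225 (A = -25*9 = -225)
A*w = -225*1200 = -270000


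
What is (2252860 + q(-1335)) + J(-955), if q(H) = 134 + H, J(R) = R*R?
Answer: 3163684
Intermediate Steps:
J(R) = R²
(2252860 + q(-1335)) + J(-955) = (2252860 + (134 - 1335)) + (-955)² = (2252860 - 1201) + 912025 = 2251659 + 912025 = 3163684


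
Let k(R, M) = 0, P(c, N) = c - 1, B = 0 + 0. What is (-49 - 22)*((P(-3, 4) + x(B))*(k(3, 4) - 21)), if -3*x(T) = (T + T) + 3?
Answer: -7455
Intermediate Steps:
B = 0
x(T) = -1 - 2*T/3 (x(T) = -((T + T) + 3)/3 = -(2*T + 3)/3 = -(3 + 2*T)/3 = -1 - 2*T/3)
P(c, N) = -1 + c
(-49 - 22)*((P(-3, 4) + x(B))*(k(3, 4) - 21)) = (-49 - 22)*(((-1 - 3) + (-1 - ⅔*0))*(0 - 21)) = -71*(-4 + (-1 + 0))*(-21) = -71*(-4 - 1)*(-21) = -(-355)*(-21) = -71*105 = -7455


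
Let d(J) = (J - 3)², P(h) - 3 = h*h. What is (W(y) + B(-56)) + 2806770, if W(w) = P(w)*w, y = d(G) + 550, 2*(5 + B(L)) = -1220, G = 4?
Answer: 170091959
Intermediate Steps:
P(h) = 3 + h² (P(h) = 3 + h*h = 3 + h²)
d(J) = (-3 + J)²
B(L) = -615 (B(L) = -5 + (½)*(-1220) = -5 - 610 = -615)
y = 551 (y = (-3 + 4)² + 550 = 1² + 550 = 1 + 550 = 551)
W(w) = w*(3 + w²) (W(w) = (3 + w²)*w = w*(3 + w²))
(W(y) + B(-56)) + 2806770 = (551*(3 + 551²) - 615) + 2806770 = (551*(3 + 303601) - 615) + 2806770 = (551*303604 - 615) + 2806770 = (167285804 - 615) + 2806770 = 167285189 + 2806770 = 170091959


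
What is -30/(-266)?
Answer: 15/133 ≈ 0.11278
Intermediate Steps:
-30/(-266) = -30*(-1/266) = 15/133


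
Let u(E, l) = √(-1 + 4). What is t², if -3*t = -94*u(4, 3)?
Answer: 8836/3 ≈ 2945.3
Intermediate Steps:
u(E, l) = √3
t = 94*√3/3 (t = -(-94)*√3/3 = 94*√3/3 ≈ 54.271)
t² = (94*√3/3)² = 8836/3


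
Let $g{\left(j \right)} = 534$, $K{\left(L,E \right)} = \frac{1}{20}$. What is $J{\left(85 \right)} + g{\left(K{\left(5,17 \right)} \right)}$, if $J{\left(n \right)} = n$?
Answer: $619$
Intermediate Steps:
$K{\left(L,E \right)} = \frac{1}{20}$
$J{\left(85 \right)} + g{\left(K{\left(5,17 \right)} \right)} = 85 + 534 = 619$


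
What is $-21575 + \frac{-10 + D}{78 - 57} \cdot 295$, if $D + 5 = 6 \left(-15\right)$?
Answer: $-23050$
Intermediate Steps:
$D = -95$ ($D = -5 + 6 \left(-15\right) = -5 - 90 = -95$)
$-21575 + \frac{-10 + D}{78 - 57} \cdot 295 = -21575 + \frac{-10 - 95}{78 - 57} \cdot 295 = -21575 + - \frac{105}{21} \cdot 295 = -21575 + \left(-105\right) \frac{1}{21} \cdot 295 = -21575 - 1475 = -23050$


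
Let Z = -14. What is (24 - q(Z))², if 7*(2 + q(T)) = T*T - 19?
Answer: 25/49 ≈ 0.51020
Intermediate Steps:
q(T) = -33/7 + T²/7 (q(T) = -2 + (T*T - 19)/7 = -2 + (T² - 19)/7 = -2 + (-19 + T²)/7 = -2 + (-19/7 + T²/7) = -33/7 + T²/7)
(24 - q(Z))² = (24 - (-33/7 + (⅐)*(-14)²))² = (24 - (-33/7 + (⅐)*196))² = (24 - (-33/7 + 28))² = (24 - 1*163/7)² = (24 - 163/7)² = (5/7)² = 25/49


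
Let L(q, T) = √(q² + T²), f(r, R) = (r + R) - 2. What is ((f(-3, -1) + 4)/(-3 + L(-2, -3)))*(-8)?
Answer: 12 + 4*√13 ≈ 26.422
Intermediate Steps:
f(r, R) = -2 + R + r (f(r, R) = (R + r) - 2 = -2 + R + r)
L(q, T) = √(T² + q²)
((f(-3, -1) + 4)/(-3 + L(-2, -3)))*(-8) = (((-2 - 1 - 3) + 4)/(-3 + √((-3)² + (-2)²)))*(-8) = ((-6 + 4)/(-3 + √(9 + 4)))*(-8) = -2/(-3 + √13)*(-8) = 16/(-3 + √13)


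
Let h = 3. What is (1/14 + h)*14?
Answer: 43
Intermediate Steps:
(1/14 + h)*14 = (1/14 + 3)*14 = (43/14)*14 = 43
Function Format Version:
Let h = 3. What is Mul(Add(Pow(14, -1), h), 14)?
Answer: 43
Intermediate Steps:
Mul(Add(Pow(14, -1), h), 14) = Mul(Add(Pow(14, -1), 3), 14) = Mul(Add(Rational(1, 14), 3), 14) = Mul(Rational(43, 14), 14) = 43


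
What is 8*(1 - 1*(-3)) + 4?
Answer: 36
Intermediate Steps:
8*(1 - 1*(-3)) + 4 = 8*(1 + 3) + 4 = 8*4 + 4 = 32 + 4 = 36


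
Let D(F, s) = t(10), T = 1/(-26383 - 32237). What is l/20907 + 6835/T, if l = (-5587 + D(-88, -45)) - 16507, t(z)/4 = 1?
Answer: -8376759625990/20907 ≈ -4.0067e+8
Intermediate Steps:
T = -1/58620 (T = 1/(-58620) = -1/58620 ≈ -1.7059e-5)
t(z) = 4 (t(z) = 4*1 = 4)
D(F, s) = 4
l = -22090 (l = (-5587 + 4) - 16507 = -5583 - 16507 = -22090)
l/20907 + 6835/T = -22090/20907 + 6835/(-1/58620) = -22090*1/20907 + 6835*(-58620) = -22090/20907 - 400667700 = -8376759625990/20907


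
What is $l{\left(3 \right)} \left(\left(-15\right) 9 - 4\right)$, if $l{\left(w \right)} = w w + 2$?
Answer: $-1529$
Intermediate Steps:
$l{\left(w \right)} = 2 + w^{2}$ ($l{\left(w \right)} = w^{2} + 2 = 2 + w^{2}$)
$l{\left(3 \right)} \left(\left(-15\right) 9 - 4\right) = \left(2 + 3^{2}\right) \left(\left(-15\right) 9 - 4\right) = \left(2 + 9\right) \left(-135 - 4\right) = 11 \left(-139\right) = -1529$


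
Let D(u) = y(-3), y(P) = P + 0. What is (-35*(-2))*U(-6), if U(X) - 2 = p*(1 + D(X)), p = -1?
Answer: 280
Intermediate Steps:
y(P) = P
D(u) = -3
U(X) = 4 (U(X) = 2 - (1 - 3) = 2 - 1*(-2) = 2 + 2 = 4)
(-35*(-2))*U(-6) = -35*(-2)*4 = 70*4 = 280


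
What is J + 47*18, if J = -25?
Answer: 821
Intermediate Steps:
J + 47*18 = -25 + 47*18 = -25 + 846 = 821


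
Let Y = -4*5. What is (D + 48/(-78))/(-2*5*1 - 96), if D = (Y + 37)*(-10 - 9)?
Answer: 4207/1378 ≈ 3.0530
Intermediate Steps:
Y = -20
D = -323 (D = (-20 + 37)*(-10 - 9) = 17*(-19) = -323)
(D + 48/(-78))/(-2*5*1 - 96) = (-323 + 48/(-78))/(-2*5*1 - 96) = (-323 + 48*(-1/78))/(-10*1 - 96) = (-323 - 8/13)/(-10 - 96) = -4207/13/(-106) = -1/106*(-4207/13) = 4207/1378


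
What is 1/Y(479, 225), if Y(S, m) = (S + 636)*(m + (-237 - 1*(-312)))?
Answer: 1/334500 ≈ 2.9895e-6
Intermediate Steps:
Y(S, m) = (75 + m)*(636 + S) (Y(S, m) = (636 + S)*(m + (-237 + 312)) = (636 + S)*(m + 75) = (636 + S)*(75 + m) = (75 + m)*(636 + S))
1/Y(479, 225) = 1/(47700 + 75*479 + 636*225 + 479*225) = 1/(47700 + 35925 + 143100 + 107775) = 1/334500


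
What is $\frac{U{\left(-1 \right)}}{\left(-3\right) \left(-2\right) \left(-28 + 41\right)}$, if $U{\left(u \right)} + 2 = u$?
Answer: $- \frac{1}{26} \approx -0.038462$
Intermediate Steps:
$U{\left(u \right)} = -2 + u$
$\frac{U{\left(-1 \right)}}{\left(-3\right) \left(-2\right) \left(-28 + 41\right)} = \frac{-2 - 1}{\left(-3\right) \left(-2\right) \left(-28 + 41\right)} = - \frac{3}{6 \cdot 13} = - \frac{3}{78} = \left(-3\right) \frac{1}{78} = - \frac{1}{26}$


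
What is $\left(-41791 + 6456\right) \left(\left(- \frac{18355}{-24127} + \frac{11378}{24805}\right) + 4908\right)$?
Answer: $- \frac{20762999538779787}{119694047} \approx -1.7347 \cdot 10^{8}$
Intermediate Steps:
$\left(-41791 + 6456\right) \left(\left(- \frac{18355}{-24127} + \frac{11378}{24805}\right) + 4908\right) = - 35335 \left(\left(\left(-18355\right) \left(- \frac{1}{24127}\right) + 11378 \cdot \frac{1}{24805}\right) + 4908\right) = - 35335 \left(\left(\frac{18355}{24127} + \frac{11378}{24805}\right) + 4908\right) = - 35335 \left(\frac{729812781}{598470235} + 4908\right) = \left(-35335\right) \frac{2938021726161}{598470235} = - \frac{20762999538779787}{119694047}$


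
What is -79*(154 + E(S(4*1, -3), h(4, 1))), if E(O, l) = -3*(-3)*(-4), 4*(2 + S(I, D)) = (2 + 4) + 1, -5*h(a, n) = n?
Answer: -9322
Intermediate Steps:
h(a, n) = -n/5
S(I, D) = -¼ (S(I, D) = -2 + ((2 + 4) + 1)/4 = -2 + (6 + 1)/4 = -2 + (¼)*7 = -2 + 7/4 = -¼)
E(O, l) = -36 (E(O, l) = 9*(-4) = -36)
-79*(154 + E(S(4*1, -3), h(4, 1))) = -79*(154 - 36) = -79*118 = -9322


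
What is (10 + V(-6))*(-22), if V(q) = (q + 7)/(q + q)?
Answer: -1309/6 ≈ -218.17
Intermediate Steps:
V(q) = (7 + q)/(2*q) (V(q) = (7 + q)/((2*q)) = (7 + q)*(1/(2*q)) = (7 + q)/(2*q))
(10 + V(-6))*(-22) = (10 + (½)*(7 - 6)/(-6))*(-22) = (10 + (½)*(-⅙)*1)*(-22) = (10 - 1/12)*(-22) = (119/12)*(-22) = -1309/6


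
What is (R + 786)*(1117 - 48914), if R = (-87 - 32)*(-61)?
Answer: -384526865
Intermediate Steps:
R = 7259 (R = -119*(-61) = 7259)
(R + 786)*(1117 - 48914) = (7259 + 786)*(1117 - 48914) = 8045*(-47797) = -384526865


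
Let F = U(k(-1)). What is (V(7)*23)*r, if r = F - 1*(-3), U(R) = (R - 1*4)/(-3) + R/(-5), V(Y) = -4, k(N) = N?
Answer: -6716/15 ≈ -447.73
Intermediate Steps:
U(R) = 4/3 - 8*R/15 (U(R) = (R - 4)*(-1/3) + R*(-1/5) = (-4 + R)*(-1/3) - R/5 = (4/3 - R/3) - R/5 = 4/3 - 8*R/15)
F = 28/15 (F = 4/3 - 8/15*(-1) = 4/3 + 8/15 = 28/15 ≈ 1.8667)
r = 73/15 (r = 28/15 - 1*(-3) = 28/15 + 3 = 73/15 ≈ 4.8667)
(V(7)*23)*r = -4*23*(73/15) = -92*73/15 = -6716/15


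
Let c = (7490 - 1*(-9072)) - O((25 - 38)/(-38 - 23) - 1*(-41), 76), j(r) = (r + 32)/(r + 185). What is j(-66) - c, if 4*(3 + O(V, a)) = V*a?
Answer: -6739015/427 ≈ -15782.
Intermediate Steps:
O(V, a) = -3 + V*a/4 (O(V, a) = -3 + (V*a)/4 = -3 + V*a/4)
j(r) = (32 + r)/(185 + r)
c = 962699/61 (c = (7490 - 1*(-9072)) - (-3 + (¼)*((25 - 38)/(-38 - 23) - 1*(-41))*76) = (7490 + 9072) - (-3 + (¼)*(-13/(-61) + 41)*76) = 16562 - (-3 + (¼)*(-13*(-1/61) + 41)*76) = 16562 - (-3 + (¼)*(13/61 + 41)*76) = 16562 - (-3 + (¼)*(2514/61)*76) = 16562 - (-3 + 47766/61) = 16562 - 1*47583/61 = 16562 - 47583/61 = 962699/61 ≈ 15782.)
j(-66) - c = (32 - 66)/(185 - 66) - 1*962699/61 = -34/119 - 962699/61 = (1/119)*(-34) - 962699/61 = -2/7 - 962699/61 = -6739015/427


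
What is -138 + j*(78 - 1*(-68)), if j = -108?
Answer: -15906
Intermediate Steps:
-138 + j*(78 - 1*(-68)) = -138 - 108*(78 - 1*(-68)) = -138 - 108*(78 + 68) = -138 - 108*146 = -138 - 15768 = -15906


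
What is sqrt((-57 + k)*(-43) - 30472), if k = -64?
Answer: I*sqrt(25269) ≈ 158.96*I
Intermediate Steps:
sqrt((-57 + k)*(-43) - 30472) = sqrt((-57 - 64)*(-43) - 30472) = sqrt(-121*(-43) - 30472) = sqrt(5203 - 30472) = sqrt(-25269) = I*sqrt(25269)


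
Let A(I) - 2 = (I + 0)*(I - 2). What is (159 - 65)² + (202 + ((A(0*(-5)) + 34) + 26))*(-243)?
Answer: -55316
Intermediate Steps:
A(I) = 2 + I*(-2 + I) (A(I) = 2 + (I + 0)*(I - 2) = 2 + I*(-2 + I))
(159 - 65)² + (202 + ((A(0*(-5)) + 34) + 26))*(-243) = (159 - 65)² + (202 + (((2 + (0*(-5))² - 0*(-5)) + 34) + 26))*(-243) = 94² + (202 + (((2 + 0² - 2*0) + 34) + 26))*(-243) = 8836 + (202 + (((2 + 0 + 0) + 34) + 26))*(-243) = 8836 + (202 + ((2 + 34) + 26))*(-243) = 8836 + (202 + (36 + 26))*(-243) = 8836 + (202 + 62)*(-243) = 8836 + 264*(-243) = 8836 - 64152 = -55316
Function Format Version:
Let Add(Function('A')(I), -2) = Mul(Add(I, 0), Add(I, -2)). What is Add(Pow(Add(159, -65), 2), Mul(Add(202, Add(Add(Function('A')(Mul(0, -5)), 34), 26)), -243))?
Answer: -55316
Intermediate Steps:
Function('A')(I) = Add(2, Mul(I, Add(-2, I))) (Function('A')(I) = Add(2, Mul(Add(I, 0), Add(I, -2))) = Add(2, Mul(I, Add(-2, I))))
Add(Pow(Add(159, -65), 2), Mul(Add(202, Add(Add(Function('A')(Mul(0, -5)), 34), 26)), -243)) = Add(Pow(Add(159, -65), 2), Mul(Add(202, Add(Add(Add(2, Pow(Mul(0, -5), 2), Mul(-2, Mul(0, -5))), 34), 26)), -243)) = Add(Pow(94, 2), Mul(Add(202, Add(Add(Add(2, Pow(0, 2), Mul(-2, 0)), 34), 26)), -243)) = Add(8836, Mul(Add(202, Add(Add(Add(2, 0, 0), 34), 26)), -243)) = Add(8836, Mul(Add(202, Add(Add(2, 34), 26)), -243)) = Add(8836, Mul(Add(202, Add(36, 26)), -243)) = Add(8836, Mul(Add(202, 62), -243)) = Add(8836, Mul(264, -243)) = Add(8836, -64152) = -55316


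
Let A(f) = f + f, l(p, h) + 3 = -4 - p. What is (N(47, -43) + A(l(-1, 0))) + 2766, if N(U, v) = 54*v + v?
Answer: 389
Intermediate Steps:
N(U, v) = 55*v
l(p, h) = -7 - p (l(p, h) = -3 + (-4 - p) = -7 - p)
A(f) = 2*f
(N(47, -43) + A(l(-1, 0))) + 2766 = (55*(-43) + 2*(-7 - 1*(-1))) + 2766 = (-2365 + 2*(-7 + 1)) + 2766 = (-2365 + 2*(-6)) + 2766 = (-2365 - 12) + 2766 = -2377 + 2766 = 389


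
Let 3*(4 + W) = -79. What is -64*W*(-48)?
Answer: -93184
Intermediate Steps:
W = -91/3 (W = -4 + (1/3)*(-79) = -4 - 79/3 = -91/3 ≈ -30.333)
-64*W*(-48) = -64*(-91/3)*(-48) = (5824/3)*(-48) = -93184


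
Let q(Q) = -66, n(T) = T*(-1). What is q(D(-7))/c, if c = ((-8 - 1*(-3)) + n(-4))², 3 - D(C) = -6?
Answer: -66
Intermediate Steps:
n(T) = -T
D(C) = 9 (D(C) = 3 - 1*(-6) = 3 + 6 = 9)
c = 1 (c = ((-8 - 1*(-3)) - 1*(-4))² = ((-8 + 3) + 4)² = (-5 + 4)² = (-1)² = 1)
q(D(-7))/c = -66/1 = -66*1 = -66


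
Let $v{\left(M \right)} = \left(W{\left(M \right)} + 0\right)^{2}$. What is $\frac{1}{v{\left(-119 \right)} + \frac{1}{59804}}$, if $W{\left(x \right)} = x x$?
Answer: $\frac{59804}{11992730611485} \approx 4.9867 \cdot 10^{-9}$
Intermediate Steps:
$W{\left(x \right)} = x^{2}$
$v{\left(M \right)} = M^{4}$ ($v{\left(M \right)} = \left(M^{2} + 0\right)^{2} = \left(M^{2}\right)^{2} = M^{4}$)
$\frac{1}{v{\left(-119 \right)} + \frac{1}{59804}} = \frac{1}{\left(-119\right)^{4} + \frac{1}{59804}} = \frac{1}{200533921 + \frac{1}{59804}} = \frac{1}{\frac{11992730611485}{59804}} = \frac{59804}{11992730611485}$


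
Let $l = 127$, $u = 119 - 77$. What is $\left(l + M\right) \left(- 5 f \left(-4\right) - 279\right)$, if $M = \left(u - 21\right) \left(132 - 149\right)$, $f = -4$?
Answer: $82570$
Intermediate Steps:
$u = 42$
$M = -357$ ($M = \left(42 - 21\right) \left(132 - 149\right) = 21 \left(-17\right) = -357$)
$\left(l + M\right) \left(- 5 f \left(-4\right) - 279\right) = \left(127 - 357\right) \left(\left(-5\right) \left(-4\right) \left(-4\right) - 279\right) = - 230 \left(20 \left(-4\right) - 279\right) = - 230 \left(-80 - 279\right) = \left(-230\right) \left(-359\right) = 82570$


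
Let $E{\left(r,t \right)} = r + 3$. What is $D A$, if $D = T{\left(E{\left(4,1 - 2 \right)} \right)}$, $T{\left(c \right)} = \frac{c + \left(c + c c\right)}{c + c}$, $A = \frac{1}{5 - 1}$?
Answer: $\frac{9}{8} \approx 1.125$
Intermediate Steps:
$A = \frac{1}{4} \approx 0.25$
$E{\left(r,t \right)} = 3 + r$
$T{\left(c \right)} = \frac{c^{2} + 2 c}{2 c}$ ($T{\left(c \right)} = \frac{c + \left(c + c^{2}\right)}{2 c} = \left(c^{2} + 2 c\right) \frac{1}{2 c} = \frac{c^{2} + 2 c}{2 c}$)
$D = \frac{9}{2}$ ($D = 1 + \frac{3 + 4}{2} = 1 + \frac{1}{2} \cdot 7 = 1 + \frac{7}{2} = \frac{9}{2} \approx 4.5$)
$D A = \frac{9}{2} \cdot \frac{1}{4} = \frac{9}{8}$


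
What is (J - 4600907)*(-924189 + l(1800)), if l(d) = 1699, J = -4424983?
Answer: 8326293266100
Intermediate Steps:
(J - 4600907)*(-924189 + l(1800)) = (-4424983 - 4600907)*(-924189 + 1699) = -9025890*(-922490) = 8326293266100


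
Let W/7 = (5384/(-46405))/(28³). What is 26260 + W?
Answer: 477689356927/18190760 ≈ 26260.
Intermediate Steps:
W = -673/18190760 (W = 7*((5384/(-46405))/(28³)) = 7*((5384*(-1/46405))/21952) = 7*(-5384/46405*1/21952) = 7*(-673/127335320) = -673/18190760 ≈ -3.6997e-5)
26260 + W = 26260 - 673/18190760 = 477689356927/18190760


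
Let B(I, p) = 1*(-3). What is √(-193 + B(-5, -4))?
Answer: 14*I ≈ 14.0*I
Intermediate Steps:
B(I, p) = -3
√(-193 + B(-5, -4)) = √(-193 - 3) = √(-196) = 14*I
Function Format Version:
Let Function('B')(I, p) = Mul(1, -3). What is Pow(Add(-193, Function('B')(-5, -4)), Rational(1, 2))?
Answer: Mul(14, I) ≈ Mul(14.000, I)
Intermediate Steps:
Function('B')(I, p) = -3
Pow(Add(-193, Function('B')(-5, -4)), Rational(1, 2)) = Pow(Add(-193, -3), Rational(1, 2)) = Pow(-196, Rational(1, 2)) = Mul(14, I)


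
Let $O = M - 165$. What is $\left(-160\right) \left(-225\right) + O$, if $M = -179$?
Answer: $35656$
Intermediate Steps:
$O = -344$ ($O = -179 - 165 = -344$)
$\left(-160\right) \left(-225\right) + O = \left(-160\right) \left(-225\right) - 344 = 36000 - 344 = 35656$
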